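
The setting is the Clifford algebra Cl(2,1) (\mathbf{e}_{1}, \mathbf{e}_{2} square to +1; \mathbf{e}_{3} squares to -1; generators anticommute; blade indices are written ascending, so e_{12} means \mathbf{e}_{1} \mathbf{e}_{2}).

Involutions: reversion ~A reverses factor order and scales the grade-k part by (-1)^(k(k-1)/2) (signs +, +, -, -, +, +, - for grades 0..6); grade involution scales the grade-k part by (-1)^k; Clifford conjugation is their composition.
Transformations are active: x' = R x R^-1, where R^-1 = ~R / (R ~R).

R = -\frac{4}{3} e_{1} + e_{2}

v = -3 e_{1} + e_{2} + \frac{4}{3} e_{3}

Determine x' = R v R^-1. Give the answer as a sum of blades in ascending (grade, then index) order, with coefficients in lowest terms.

~R = -\frac{4}{3} e_{1} + e_{2}, and R ~R = \frac{25}{9}, so R^-1 = ~R / (\frac{25}{9}).
R v = 5 + \frac{5}{3} e_{12} - \frac{16}{9} e_{13} + \frac{4}{3} e_{23}
Answer: -\frac{9}{5} e_{1} + \frac{13}{5} e_{2} - \frac{4}{3} e_{3}


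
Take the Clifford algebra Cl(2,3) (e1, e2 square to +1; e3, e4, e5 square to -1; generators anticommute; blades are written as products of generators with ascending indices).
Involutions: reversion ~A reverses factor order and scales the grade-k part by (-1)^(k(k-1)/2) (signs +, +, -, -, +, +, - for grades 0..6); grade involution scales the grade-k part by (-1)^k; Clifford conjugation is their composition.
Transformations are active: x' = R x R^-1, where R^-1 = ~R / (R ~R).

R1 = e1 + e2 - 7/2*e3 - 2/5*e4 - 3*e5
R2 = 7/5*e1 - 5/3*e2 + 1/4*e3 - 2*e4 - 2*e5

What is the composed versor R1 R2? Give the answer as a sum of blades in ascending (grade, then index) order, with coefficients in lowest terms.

Distribute over the terms of R1 (each basis-blade product reordered to ascending indices, repeated generators contracted through their squares):
(e1) R2 = 7/5 - 5/3*e1 e2 + 1/4*e1 e3 - 2*e1 e4 - 2*e1 e5
(e2) R2 = -5/3 - 7/5*e1 e2 + 1/4*e2 e3 - 2*e2 e4 - 2*e2 e5
(-7/2*e3) R2 = 7/8 + 49/10*e1 e3 - 35/6*e2 e3 + 7*e3 e4 + 7*e3 e5
(-2/5*e4) R2 = -4/5 + 14/25*e1 e4 - 2/3*e2 e4 + 1/10*e3 e4 + 4/5*e4 e5
(-3*e5) R2 = -6 + 21/5*e1 e5 - 5*e2 e5 + 3/4*e3 e5 - 6*e4 e5
Summing the partial products and collecting blades:
Answer: -743/120 - 46/15*e1 e2 + 103/20*e1 e3 - 36/25*e1 e4 + 11/5*e1 e5 - 67/12*e2 e3 - 8/3*e2 e4 - 7*e2 e5 + 71/10*e3 e4 + 31/4*e3 e5 - 26/5*e4 e5


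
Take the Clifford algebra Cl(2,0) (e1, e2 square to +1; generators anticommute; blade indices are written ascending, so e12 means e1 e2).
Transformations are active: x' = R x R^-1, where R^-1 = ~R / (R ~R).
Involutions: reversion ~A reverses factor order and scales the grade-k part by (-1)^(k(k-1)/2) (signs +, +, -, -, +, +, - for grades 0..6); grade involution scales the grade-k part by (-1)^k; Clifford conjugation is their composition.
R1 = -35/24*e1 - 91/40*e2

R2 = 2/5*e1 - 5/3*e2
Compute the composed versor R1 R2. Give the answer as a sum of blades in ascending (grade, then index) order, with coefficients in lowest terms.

Distribute over the terms of R1 (each basis-blade product reordered to ascending indices, repeated generators contracted through their squares):
(-35/24*e1) R2 = -7/12 + 175/72*e12
(-91/40*e2) R2 = 91/24 + 91/100*e12
Summing the partial products and collecting blades:
Answer: 77/24 + 6013/1800*e12


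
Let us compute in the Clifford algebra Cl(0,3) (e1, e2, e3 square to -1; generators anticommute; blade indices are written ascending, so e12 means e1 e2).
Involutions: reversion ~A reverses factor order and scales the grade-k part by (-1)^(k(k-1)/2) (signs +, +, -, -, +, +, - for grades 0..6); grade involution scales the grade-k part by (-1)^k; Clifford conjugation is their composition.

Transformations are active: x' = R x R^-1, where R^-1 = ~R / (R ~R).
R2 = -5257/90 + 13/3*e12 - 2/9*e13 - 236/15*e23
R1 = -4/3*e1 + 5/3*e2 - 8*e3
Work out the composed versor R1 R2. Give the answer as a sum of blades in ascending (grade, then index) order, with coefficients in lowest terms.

Distribute over the terms of R1 (each basis-blade product reordered to ascending indices, repeated generators contracted through their squares):
(-4/3*e1) R2 = 10514/135*e1 + 52/9*e2 - 8/27*e3 + 944/45*e123
(5/3*e2) R2 = 65/9*e1 - 5257/54*e2 + 236/9*e3 + 10/27*e123
(-8*e3) R2 = 16/9*e1 + 1888/15*e2 + 21028/45*e3 - 104/3*e123
Summing the partial products and collecting blades:
Answer: 11729/135*e1 + 9259/270*e2 + 66584/135*e3 - 1798/135*e123


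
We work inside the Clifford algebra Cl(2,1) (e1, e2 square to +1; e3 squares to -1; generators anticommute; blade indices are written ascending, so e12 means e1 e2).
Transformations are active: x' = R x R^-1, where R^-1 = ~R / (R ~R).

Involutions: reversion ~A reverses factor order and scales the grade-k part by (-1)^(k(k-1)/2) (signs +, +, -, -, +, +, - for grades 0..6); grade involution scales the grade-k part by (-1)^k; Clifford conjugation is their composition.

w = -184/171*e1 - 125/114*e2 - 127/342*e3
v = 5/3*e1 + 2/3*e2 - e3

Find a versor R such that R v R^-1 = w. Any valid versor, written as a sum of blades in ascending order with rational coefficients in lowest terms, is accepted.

Since q(v) = q(w) = 20/9, the sum R = v + w = 101/171*e1 - 49/114*e2 - 469/342*e3 does the job whenever invertible.
Answer: 101/171*e1 - 49/114*e2 - 469/342*e3


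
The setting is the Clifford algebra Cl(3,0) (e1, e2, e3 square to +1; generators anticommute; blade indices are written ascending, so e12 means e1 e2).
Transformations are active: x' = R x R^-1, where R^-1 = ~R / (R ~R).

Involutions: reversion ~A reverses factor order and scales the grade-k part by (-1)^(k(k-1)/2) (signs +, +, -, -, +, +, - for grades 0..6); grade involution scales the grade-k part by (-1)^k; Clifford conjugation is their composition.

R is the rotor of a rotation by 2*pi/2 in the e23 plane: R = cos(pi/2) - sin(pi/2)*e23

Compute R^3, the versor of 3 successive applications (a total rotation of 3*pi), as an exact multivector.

The rotor phase is half the rotation angle and phases add under composition, so 3 steps in the e23 plane accumulate phase 3*(pi/2) = 3*pi/2: R^3 = cos(3*pi/2) - sin(3*pi/2)*e23.
cos(3*pi/2) = 0 and sin(3*pi/2) = -1, so R^3 = e23. The net rotation is 1*pi (after discarding 1 full turn, each of which contributes a factor -1 to the rotor); the rotor keeps the half-angle phase exactly.
Answer: e23


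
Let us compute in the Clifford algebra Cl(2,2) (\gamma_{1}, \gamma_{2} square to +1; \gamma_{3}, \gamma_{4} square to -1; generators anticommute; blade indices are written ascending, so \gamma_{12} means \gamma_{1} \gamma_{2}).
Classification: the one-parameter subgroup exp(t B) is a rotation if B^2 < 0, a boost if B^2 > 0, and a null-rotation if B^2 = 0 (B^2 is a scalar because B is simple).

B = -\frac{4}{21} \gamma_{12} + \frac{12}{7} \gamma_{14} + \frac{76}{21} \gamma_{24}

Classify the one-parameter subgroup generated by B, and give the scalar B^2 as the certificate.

B^2 term by term: the squares give (-\frac{4}{21})^2*(\gamma_{12})^2 + (\frac{12}{7})^2*(\gamma_{14})^2 + (\frac{76}{21})^2*(\gamma_{24})^2 = \frac{16}{441}*(-1) + \frac{144}{49}*(+1) + \frac{5776}{441}*(+1) = 16 (each basis 2-blade squares to minus the product of its generators' squares); cross terms between blades sharing an index anticommute and cancel. So B^2 = 16.
Answer: boost, certificate B^2 = 16. Because 16 is invariant under every versor sandwich, the classification follows from its sign alone.


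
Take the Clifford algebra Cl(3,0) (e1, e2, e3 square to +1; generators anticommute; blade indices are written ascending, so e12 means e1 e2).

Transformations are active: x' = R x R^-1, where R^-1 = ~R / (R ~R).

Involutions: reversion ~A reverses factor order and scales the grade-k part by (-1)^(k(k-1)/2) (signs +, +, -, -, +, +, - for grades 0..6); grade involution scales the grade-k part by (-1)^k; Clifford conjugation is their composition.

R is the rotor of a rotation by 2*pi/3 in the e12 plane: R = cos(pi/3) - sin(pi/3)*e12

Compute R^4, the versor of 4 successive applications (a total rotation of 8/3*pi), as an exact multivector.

Because a rotor carries half the rotation angle, composing 4 copies of this e12-plane rotor multiplies the phase: 4*(pi/3) = 4*pi/3, hence R^4 = cos(4*pi/3) - sin(4*pi/3)*e12.
cos(4*pi/3) = -1/2 and sin(4*pi/3) = -sqrt(3)/2, so R^4 = -1/2 + sqrt(3)/2*e12. The net rotation is 2/3*pi (after discarding 1 full turn, each of which contributes a factor -1 to the rotor); the rotor keeps the half-angle phase exactly.
Answer: -1/2 + sqrt(3)/2*e12


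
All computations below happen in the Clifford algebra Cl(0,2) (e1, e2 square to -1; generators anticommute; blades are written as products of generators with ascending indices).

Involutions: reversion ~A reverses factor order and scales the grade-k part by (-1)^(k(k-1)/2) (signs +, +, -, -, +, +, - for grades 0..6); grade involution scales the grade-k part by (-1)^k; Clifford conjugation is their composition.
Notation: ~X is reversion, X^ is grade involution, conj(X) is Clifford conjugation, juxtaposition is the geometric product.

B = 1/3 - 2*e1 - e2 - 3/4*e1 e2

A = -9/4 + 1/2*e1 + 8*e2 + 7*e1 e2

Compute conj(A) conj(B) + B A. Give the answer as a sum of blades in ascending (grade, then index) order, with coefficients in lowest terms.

first term: 27/2 - 11/3*e1 - 445/24*e2 + 551/48*e1 e2
second term: 27/2 + 11/3*e1 + 445/24*e2 - 551/48*e1 e2
Answer: 27


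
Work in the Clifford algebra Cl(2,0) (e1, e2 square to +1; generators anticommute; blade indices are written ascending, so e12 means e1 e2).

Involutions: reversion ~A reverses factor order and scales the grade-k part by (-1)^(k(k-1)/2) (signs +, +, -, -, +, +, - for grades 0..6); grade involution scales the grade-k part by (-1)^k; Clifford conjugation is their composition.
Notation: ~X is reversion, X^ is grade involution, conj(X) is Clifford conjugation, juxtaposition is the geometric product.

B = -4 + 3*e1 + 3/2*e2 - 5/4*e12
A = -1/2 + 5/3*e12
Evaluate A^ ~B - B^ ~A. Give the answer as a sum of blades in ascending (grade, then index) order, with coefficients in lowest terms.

first term: -1/12 + e1 - 23/4*e2 - 175/24*e12
second term: -1/12 - e1 + 23/4*e2 + 175/24*e12
Answer: 2*e1 - 23/2*e2 - 175/12*e12


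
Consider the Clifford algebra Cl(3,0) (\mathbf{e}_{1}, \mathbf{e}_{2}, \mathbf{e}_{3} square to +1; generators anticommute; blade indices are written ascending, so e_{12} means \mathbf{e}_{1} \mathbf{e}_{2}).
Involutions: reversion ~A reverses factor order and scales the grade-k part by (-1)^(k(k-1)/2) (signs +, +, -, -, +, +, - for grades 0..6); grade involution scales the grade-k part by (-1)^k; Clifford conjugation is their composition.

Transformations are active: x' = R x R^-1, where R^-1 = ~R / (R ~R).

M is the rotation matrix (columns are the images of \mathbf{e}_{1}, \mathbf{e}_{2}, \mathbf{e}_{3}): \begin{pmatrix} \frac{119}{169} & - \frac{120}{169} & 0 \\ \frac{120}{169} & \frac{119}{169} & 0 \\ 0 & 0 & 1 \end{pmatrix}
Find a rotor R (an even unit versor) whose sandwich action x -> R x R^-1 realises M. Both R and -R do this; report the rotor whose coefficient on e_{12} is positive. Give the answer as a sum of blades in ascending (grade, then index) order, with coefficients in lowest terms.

Method: write R = a + b12*e_{12} + b13*e_{13} + b23*e_{23} with a^2 + b12^2 + b13^2 + b23^2 = 1 (so R^-1 = ~R). Expanding the columns R e_j ~R gives tr M = 4a^2 - 1 and, from the antisymmetric part, M21 - M12 = -4a*b12, M13 - M31 = 4a*b13, M32 - M23 = -4a*b23.
Here tr M = \frac{407}{169}, so a^2 = (1 + tr M)/4 = \frac{144}{169} and a = ±\frac{12}{13}. Taking a = \frac{12}{13}: M21 - M12 = \frac{240}{169}, M13 - M31 = 0, M32 - M23 = 0, giving b12 = -\frac{5}{13}, b13 = 0, b23 = 0, i.e. R = \frac{12}{13} - \frac{5}{13} e_{12}.
Its e_{12} coefficient is negative, so report the other preimage -R.
Answer: -\frac{12}{13} + \frac{5}{13} e_{12}. Sheet selection: the two-to-one cover makes ±R indistinguishable at the matrix level (trace \frac{407}{169}), so uniqueness comes from the required sign on e_{12}.


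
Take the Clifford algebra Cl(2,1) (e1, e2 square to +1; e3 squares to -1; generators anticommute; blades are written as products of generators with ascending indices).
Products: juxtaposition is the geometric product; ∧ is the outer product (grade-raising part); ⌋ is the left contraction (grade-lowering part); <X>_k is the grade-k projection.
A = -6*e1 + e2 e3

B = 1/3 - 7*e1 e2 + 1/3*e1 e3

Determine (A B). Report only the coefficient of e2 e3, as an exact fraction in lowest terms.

step 1: -2*e1 + 42*e2 - 2*e3 - 1/3*e1 e2 + 7*e1 e3 + 1/3*e2 e3
Answer: 1/3


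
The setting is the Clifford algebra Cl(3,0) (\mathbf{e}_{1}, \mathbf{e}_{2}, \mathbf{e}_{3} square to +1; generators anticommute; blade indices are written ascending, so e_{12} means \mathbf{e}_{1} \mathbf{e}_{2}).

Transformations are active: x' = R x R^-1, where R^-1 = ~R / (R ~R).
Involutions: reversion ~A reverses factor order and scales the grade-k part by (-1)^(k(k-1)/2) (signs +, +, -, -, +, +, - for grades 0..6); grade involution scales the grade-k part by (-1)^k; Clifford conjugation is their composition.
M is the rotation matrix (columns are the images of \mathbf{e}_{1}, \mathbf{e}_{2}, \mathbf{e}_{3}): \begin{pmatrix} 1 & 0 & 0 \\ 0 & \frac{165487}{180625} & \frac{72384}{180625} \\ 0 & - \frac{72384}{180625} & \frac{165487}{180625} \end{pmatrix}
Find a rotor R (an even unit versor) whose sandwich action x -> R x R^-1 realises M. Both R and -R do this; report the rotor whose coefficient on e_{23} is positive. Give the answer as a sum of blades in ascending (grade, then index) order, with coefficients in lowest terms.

Method: write R = a + b12*e_{12} + b13*e_{13} + b23*e_{23} with a^2 + b12^2 + b13^2 + b23^2 = 1 (so R^-1 = ~R). Expanding the columns R e_j ~R gives tr M = 4a^2 - 1 and, from the antisymmetric part, M21 - M12 = -4a*b12, M13 - M31 = 4a*b13, M32 - M23 = -4a*b23.
Here tr M = \frac{511599}{180625}, so a^2 = (1 + tr M)/4 = \frac{173056}{180625} and a = ±\frac{416}{425}. Taking a = \frac{416}{425}: M21 - M12 = 0, M13 - M31 = 0, M32 - M23 = -\frac{144768}{180625}, giving b12 = 0, b13 = 0, b23 = \frac{87}{425}, i.e. R = \frac{416}{425} + \frac{87}{425} e_{23}.
Its e_{23} coefficient is already positive.
Answer: \frac{416}{425} + \frac{87}{425} e_{23}. Recall the cover is two-to-one: with M of trace \frac{511599}{180625}, both preimages act alike, and the stated e_{23} sign chooses the sheet.


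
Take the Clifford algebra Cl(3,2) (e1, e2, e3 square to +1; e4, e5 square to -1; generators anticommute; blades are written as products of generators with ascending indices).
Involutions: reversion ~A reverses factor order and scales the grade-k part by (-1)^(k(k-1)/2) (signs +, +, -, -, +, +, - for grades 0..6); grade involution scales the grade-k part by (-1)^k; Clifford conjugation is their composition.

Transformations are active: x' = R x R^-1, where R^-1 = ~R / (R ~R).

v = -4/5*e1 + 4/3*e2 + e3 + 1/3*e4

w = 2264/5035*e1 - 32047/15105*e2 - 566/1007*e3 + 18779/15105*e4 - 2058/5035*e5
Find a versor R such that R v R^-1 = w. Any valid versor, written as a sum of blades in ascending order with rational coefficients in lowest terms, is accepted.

Take R = v + w = -1764/5035*e1 - 3969/5035*e2 + 441/1007*e3 + 7938/5035*e4 - 2058/5035*e5. Because q(v) = q(w) = 248/75, conjugation by R sends v exactly to w.
Answer: -1764/5035*e1 - 3969/5035*e2 + 441/1007*e3 + 7938/5035*e4 - 2058/5035*e5


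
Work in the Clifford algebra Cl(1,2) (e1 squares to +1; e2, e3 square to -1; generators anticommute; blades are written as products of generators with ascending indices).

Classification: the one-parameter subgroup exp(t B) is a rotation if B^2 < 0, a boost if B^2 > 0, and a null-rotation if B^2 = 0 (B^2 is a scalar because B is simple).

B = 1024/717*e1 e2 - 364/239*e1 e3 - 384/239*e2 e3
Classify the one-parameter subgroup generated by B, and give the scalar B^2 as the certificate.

B^2 term by term: the squares give (1024/717)^2*(e1 e2)^2 + (-364/239)^2*(e1 e3)^2 + (-384/239)^2*(e2 e3)^2 = 1048576/514089*(+1) + 132496/57121*(+1) + 147456/57121*(-1) = 16/9 (each basis 2-blade squares to minus the product of its generators' squares); cross terms between blades sharing an index anticommute and cancel. So B^2 = 16/9.
Answer: boost, certificate B^2 = 16/9. Certificate logic: 16/9 is a conjugation-invariant scalar, so its sign fixes rotation versus boost versus null-rotation outright.


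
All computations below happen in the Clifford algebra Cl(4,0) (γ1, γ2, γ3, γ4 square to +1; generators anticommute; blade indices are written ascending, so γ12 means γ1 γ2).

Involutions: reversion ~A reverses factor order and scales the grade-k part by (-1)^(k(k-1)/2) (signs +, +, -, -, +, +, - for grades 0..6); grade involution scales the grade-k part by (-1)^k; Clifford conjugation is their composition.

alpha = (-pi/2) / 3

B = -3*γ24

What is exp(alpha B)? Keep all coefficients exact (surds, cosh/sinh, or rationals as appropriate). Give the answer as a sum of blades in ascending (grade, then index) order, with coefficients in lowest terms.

B^2 = (-3)^2*(γ24)^2 = 9*(-1) = -9 (a basis 2-blade squares to minus the product of its generators' squares).
B^2 = -9 — a negative square means the series sums to a rotation: l = 3, alpha*l = -pi/2, so exp(alpha B) = cos(-pi/2) + (sin(-pi/2)/3)*B = 0 + (-1/3)*B.
Answer: γ24


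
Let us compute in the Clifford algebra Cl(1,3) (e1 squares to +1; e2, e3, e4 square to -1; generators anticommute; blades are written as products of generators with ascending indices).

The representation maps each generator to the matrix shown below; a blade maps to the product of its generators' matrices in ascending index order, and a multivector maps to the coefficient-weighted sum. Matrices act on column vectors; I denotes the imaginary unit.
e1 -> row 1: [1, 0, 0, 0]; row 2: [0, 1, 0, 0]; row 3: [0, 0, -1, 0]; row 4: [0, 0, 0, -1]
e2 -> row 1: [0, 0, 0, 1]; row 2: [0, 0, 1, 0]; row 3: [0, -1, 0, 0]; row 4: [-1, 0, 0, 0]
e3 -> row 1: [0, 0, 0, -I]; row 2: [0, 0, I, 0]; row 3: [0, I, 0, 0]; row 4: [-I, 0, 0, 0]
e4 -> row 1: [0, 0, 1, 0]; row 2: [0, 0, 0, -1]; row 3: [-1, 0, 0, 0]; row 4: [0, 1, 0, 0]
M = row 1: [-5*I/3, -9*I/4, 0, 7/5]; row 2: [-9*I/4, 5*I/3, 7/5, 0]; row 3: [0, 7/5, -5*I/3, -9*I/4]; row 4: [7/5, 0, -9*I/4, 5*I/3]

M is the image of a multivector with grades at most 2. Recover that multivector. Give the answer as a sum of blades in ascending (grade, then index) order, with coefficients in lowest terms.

Method: the blade images are trace-orthogonal — tr(rho(e_A) rho(e_B)^-1) = 4 if A = B and 0 otherwise — and rho(e_A)^-1 = (e_A)^2 * rho(e_A) with (e_A)^2 = +1 or -1, so the coefficient of e_A in the preimage is (e_A)^2 * tr(M rho(e_A))/4.
Nonzero projections over blades of grade <= 2: e1 e2: (e1 e2)^2 = +1, tr(M rho(e1 e2)) = 28/5, coefficient 7/5; e2 e3: (e2 e3)^2 = -1, tr(M rho(e2 e3)) = -20/3, coefficient 5/3; e3 e4: (e3 e4)^2 = -1, tr(M rho(e3 e4)) = -9, coefficient 9/4. Every other blade of grade <= 2 projects to 0.
Answer: 7/5*e1 e2 + 5/3*e2 e3 + 9/4*e3 e4


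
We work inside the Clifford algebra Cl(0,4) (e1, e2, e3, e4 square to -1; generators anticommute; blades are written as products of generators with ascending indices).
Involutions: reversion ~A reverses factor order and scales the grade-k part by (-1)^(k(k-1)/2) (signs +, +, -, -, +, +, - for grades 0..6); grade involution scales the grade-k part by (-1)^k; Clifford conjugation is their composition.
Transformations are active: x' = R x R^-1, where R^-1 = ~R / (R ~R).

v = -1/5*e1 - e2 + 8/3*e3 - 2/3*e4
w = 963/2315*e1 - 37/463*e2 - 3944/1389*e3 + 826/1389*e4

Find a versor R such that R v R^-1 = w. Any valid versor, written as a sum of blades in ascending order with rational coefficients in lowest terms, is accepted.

R = v + w = 100/463*e1 - 500/463*e2 - 80/463*e3 - 100/1389*e4 works: the equal norms (-1934/225) guarantee its sandwich swaps v into w.
Answer: 100/463*e1 - 500/463*e2 - 80/463*e3 - 100/1389*e4


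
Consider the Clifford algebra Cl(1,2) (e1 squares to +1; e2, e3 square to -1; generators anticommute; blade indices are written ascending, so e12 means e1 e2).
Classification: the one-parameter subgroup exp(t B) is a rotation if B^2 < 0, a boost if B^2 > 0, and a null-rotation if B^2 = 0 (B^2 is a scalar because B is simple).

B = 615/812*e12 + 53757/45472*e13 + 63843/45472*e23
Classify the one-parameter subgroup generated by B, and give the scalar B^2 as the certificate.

B^2 term by term: the squares give (615/812)^2*(e12)^2 + (53757/45472)^2*(e13)^2 + (63843/45472)^2*(e23)^2 = 378225/659344*(+1) + 2889815049/2067702784*(+1) + 4075928649/2067702784*(-1) = 0 (each basis 2-blade squares to minus the product of its generators' squares); cross terms between blades sharing an index anticommute and cancel. So B^2 = 0.
Answer: null-rotation, certificate B^2 = 0. One invariant decides it: the square 0 survives every conjugation, and its sign is exactly the classification.


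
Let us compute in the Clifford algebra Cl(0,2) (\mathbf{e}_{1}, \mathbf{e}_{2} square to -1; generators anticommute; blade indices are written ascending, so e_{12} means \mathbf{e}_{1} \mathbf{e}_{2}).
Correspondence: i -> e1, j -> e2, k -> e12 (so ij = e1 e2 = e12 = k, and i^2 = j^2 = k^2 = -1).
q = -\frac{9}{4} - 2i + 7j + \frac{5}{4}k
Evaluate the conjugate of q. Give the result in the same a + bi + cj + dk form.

In blades: q = -\frac{9}{4} - 2 e_{1} + 7 e_{2} + \frac{5}{4} e_{12}.
Conjugation here is Clifford conjugation: the scalar is fixed and the grade-1 and grade-2 blades all flip sign, giving -\frac{9}{4} + 2 e_{1} - 7 e_{2} - \frac{5}{4} e_{12}; translating back:
Answer: -\frac{9}{4} + 2i - 7j - \frac{5}{4}k


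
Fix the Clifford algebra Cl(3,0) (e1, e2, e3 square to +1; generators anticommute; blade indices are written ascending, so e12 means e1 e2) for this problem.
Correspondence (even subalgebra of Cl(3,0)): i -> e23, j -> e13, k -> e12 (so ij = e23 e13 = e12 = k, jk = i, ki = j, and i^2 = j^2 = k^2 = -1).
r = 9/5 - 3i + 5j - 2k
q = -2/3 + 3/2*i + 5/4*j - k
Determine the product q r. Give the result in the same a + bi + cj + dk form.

In blades: q = -2/3 - e12 + 5/4*e13 + 3/2*e23, r = 9/5 - 2*e12 + 5*e13 - 3*e23.
Distribute q over r term by term (generator squares from the signature, products reordered to ascending indices): (-2/3)*r = -6/5 + 4/3*e12 - 10/3*e13 + 2*e23; (-e12)*r = -2 - 9/5*e12 + 3*e13 + 5*e23; (5/4*e13)*r = -25/4 + 15/4*e12 + 9/4*e13 - 5/2*e23; (3/2*e23)*r = 9/2 + 15/2*e12 + 3*e13 + 27/10*e23.
Sum: -99/20 + 647/60*e12 + 59/12*e13 + 36/5*e23; translating back through the correspondence:
Answer: -99/20 + 36/5*i + 59/12*j + 647/60*k


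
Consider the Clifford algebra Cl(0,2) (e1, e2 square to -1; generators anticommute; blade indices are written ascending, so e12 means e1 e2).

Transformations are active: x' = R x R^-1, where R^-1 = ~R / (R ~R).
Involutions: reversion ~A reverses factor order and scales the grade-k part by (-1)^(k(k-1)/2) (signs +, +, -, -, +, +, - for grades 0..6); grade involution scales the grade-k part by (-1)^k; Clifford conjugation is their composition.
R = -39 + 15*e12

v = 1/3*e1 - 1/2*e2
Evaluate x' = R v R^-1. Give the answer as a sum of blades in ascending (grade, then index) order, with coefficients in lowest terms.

~R = -39 - 15*e12, and R ~R = 1746, so R^-1 = ~R / (1746).
R v = -11/2*e1 + 49/2*e2
Answer: -17/194*e1 - 173/291*e2


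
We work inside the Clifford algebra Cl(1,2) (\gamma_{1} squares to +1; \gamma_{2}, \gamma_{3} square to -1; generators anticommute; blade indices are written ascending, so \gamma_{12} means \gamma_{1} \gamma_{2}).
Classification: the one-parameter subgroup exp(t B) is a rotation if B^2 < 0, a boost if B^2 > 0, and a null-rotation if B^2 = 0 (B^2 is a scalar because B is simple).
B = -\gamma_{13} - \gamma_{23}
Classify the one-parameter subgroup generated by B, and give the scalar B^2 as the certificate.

B^2 term by term: the squares give (-1)^2*(\gamma_{13})^2 + (-1)^2*(\gamma_{23})^2 = 1*(+1) + 1*(-1) = 0 (each basis 2-blade squares to minus the product of its generators' squares); cross terms between blades sharing an index anticommute and cancel. So B^2 = 0.
Answer: null-rotation, certificate B^2 = 0. One invariant decides it: the square 0 survives every conjugation, and its sign is exactly the classification.


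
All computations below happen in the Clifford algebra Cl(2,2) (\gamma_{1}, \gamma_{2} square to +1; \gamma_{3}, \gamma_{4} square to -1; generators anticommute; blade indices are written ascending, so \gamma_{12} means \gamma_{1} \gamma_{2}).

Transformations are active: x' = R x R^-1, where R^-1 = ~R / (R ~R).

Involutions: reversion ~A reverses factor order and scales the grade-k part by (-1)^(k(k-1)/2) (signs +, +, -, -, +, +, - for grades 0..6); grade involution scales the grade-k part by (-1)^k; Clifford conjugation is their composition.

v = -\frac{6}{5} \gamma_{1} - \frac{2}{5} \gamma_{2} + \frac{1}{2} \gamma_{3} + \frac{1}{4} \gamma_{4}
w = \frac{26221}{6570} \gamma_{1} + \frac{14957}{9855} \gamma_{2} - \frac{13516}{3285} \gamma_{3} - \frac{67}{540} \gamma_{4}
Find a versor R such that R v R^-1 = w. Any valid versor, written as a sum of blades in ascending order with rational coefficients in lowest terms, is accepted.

Construction: equal norms (both \frac{103}{80}) license R = v + w = \frac{18337}{6570} \gamma_{1} + \frac{2203}{1971} \gamma_{2} - \frac{23747}{6570} \gamma_{3} + \frac{17}{135} \gamma_{4} — nothing changes along that direction, while (v - w)/2 changes sign, so v maps onto w.
Answer: \frac{18337}{6570} \gamma_{1} + \frac{2203}{1971} \gamma_{2} - \frac{23747}{6570} \gamma_{3} + \frac{17}{135} \gamma_{4}


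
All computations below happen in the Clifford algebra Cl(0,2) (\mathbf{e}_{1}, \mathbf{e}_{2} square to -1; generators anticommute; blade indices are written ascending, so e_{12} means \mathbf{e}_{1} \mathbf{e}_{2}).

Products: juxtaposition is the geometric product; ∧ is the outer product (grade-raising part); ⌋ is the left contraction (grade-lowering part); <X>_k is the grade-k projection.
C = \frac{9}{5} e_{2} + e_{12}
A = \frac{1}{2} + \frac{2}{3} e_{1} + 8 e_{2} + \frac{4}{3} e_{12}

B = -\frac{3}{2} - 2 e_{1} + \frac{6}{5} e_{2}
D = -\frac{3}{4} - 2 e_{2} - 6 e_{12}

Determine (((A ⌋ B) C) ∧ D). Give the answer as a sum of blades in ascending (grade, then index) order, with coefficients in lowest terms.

step 1: -\frac{541}{60} - e_{1} + \frac{3}{5} e_{2}
step 2: -\frac{27}{25} + \frac{3}{5} e_{1} - \frac{1523}{100} e_{2} - \frac{649}{60} e_{12}
step 3: \frac{81}{100} - \frac{9}{20} e_{1} + \frac{5433}{400} e_{2} + \frac{5357}{400} e_{12}
Answer: \frac{81}{100} - \frac{9}{20} e_{1} + \frac{5433}{400} e_{2} + \frac{5357}{400} e_{12}


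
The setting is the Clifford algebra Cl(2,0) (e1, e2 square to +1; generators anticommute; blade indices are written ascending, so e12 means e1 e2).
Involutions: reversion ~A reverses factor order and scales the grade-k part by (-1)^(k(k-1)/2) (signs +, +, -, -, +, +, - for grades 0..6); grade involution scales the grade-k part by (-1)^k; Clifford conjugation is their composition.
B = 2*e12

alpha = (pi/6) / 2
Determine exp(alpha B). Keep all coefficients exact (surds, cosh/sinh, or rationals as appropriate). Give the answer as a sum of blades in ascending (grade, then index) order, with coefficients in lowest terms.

B^2 = (2)^2*(e12)^2 = 4*(-1) = -4 (a basis 2-blade squares to minus the product of its generators' squares).
B^2 = -4 — a negative square means the series sums to a rotation: l = 2, alpha*l = pi/6, so exp(alpha B) = cos(pi/6) + (sin(pi/6)/2)*B = sqrt(3)/2 + (1/4)*B.
Answer: sqrt(3)/2 + 1/2*e12


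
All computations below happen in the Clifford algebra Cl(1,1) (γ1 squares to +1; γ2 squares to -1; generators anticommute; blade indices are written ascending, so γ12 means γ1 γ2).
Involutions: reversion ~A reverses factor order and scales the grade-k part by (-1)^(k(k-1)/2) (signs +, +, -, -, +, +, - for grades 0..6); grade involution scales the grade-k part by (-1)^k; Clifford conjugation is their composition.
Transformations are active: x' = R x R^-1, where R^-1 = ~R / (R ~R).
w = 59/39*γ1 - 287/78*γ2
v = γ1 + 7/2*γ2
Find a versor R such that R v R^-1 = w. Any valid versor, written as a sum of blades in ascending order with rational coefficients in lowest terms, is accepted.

R = v + w = 98/39*γ1 - 7/39*γ2 works: the equal norms (-45/4) guarantee its sandwich swaps v into w.
Answer: 98/39*γ1 - 7/39*γ2


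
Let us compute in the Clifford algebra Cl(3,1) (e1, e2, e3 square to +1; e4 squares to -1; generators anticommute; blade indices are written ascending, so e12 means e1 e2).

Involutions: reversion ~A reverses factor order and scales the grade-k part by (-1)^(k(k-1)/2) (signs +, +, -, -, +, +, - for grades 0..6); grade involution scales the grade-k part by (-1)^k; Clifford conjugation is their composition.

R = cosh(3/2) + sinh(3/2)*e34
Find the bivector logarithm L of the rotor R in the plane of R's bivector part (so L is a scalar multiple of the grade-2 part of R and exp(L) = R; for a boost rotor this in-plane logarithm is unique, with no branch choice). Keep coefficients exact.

The scalar part of R is cosh(3/2), which determines |rapidity| via cosh; the sign lives in the bivector part, and pairing them (bivector part over sinh of the rapidity = the plane) gives the unique in-plane L = rapidity * plane.
Concretely: cosh(rapidity) = cosh(3/2) gives rapidity = ±3/2, and since rapidity/sinh(rapidity) is even the sign is immaterial: L = (rapidity/sinh(rapidity)) * <R>_2 = (3/(2*sinh(3/2))) * <R>_2.
Answer: 3/2*e34


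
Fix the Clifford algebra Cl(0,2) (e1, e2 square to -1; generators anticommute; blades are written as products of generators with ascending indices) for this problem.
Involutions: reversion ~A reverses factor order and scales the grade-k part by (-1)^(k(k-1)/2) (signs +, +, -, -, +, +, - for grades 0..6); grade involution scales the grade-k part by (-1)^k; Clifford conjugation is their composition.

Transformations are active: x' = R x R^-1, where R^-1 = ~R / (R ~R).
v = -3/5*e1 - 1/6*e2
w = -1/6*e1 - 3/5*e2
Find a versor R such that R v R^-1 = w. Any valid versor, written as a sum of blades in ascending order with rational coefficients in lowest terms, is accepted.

Reasoning: v^2 = w^2 = -349/900 since conjugation preserves the quadratic form; R = v + w = -23/30*e1 - 23/30*e2 is then valid when invertible, keeping its own part and reversing (v - w)/2.
Answer: -23/30*e1 - 23/30*e2


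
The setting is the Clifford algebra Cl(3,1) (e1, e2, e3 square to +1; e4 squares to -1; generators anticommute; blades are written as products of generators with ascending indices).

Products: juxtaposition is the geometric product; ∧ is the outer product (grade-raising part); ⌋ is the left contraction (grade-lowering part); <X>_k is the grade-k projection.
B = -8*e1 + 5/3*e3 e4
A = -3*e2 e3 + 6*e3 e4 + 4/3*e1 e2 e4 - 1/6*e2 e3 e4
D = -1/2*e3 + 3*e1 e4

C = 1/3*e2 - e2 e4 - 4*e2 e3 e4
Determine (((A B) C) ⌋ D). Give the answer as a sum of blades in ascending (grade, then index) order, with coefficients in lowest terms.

step 1: 10 - 5/18*e2 - 47/3*e2 e4 + 236/9*e1 e2 e3 - 48*e1 e3 e4 - 4/3*e1 e2 e3 e4
step 2: 841/54 + 16/3*e1 + 10/3*e2 - 188/3*e3 + 11/2*e4 + 192*e1 e2 - 272/27*e1 e3 + 944/9*e1 e4 - 10*e2 e4 + 10/9*e3 e4 - 48*e1 e2 e3 + 232/9*e1 e3 e4 - 40*e2 e3 e4 - 16*e1 e2 e3 e4
step 3: 346 + 33/2*e1 - 841/108*e3 + 16*e4 + 841/18*e1 e4
Answer: 346 + 33/2*e1 - 841/108*e3 + 16*e4 + 841/18*e1 e4


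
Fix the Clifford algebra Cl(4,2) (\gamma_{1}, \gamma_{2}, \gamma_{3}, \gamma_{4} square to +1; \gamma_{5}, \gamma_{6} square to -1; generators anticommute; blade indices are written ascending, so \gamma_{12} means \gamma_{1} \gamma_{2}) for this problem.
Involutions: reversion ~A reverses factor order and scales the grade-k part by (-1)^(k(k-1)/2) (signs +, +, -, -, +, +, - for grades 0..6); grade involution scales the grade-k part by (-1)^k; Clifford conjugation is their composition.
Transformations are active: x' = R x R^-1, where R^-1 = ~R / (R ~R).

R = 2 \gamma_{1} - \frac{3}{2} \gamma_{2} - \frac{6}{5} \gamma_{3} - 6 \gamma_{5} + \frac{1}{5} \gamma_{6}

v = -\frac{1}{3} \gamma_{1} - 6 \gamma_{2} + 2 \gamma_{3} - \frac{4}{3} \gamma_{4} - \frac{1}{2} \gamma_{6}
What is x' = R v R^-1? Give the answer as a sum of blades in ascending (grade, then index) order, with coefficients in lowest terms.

~R = 2 \gamma_{1} - \frac{3}{2} \gamma_{2} - \frac{6}{5} \gamma_{3} - 6 \gamma_{5} + \frac{1}{5} \gamma_{6}, and R ~R = -\frac{567}{20}, so R^-1 = ~R / (-\frac{567}{20}).
R v = \frac{181}{30} - \frac{25}{2} \gamma_{12} + \frac{18}{5} \gamma_{13} - \frac{8}{3} \gamma_{14} - 2 \gamma_{15} - \frac{14}{15} \gamma_{16} - \frac{51}{5} \gamma_{23} + 2 \gamma_{24} - 36 \gamma_{25} + \frac{39}{20} \gamma_{26} + \frac{8}{5} \gamma_{34} + 12 \gamma_{35} + \frac{1}{5} \gamma_{36} - 8 \gamma_{45} + \frac{4}{15} \gamma_{46} + 3 \gamma_{56}
Answer: -\frac{881}{1701} \gamma_{1} + \frac{3764}{567} \gamma_{2} - \frac{4222}{2835} \gamma_{3} + \frac{4}{3} \gamma_{4} + \frac{1448}{567} \gamma_{5} + \frac{7057}{17010} \gamma_{6}


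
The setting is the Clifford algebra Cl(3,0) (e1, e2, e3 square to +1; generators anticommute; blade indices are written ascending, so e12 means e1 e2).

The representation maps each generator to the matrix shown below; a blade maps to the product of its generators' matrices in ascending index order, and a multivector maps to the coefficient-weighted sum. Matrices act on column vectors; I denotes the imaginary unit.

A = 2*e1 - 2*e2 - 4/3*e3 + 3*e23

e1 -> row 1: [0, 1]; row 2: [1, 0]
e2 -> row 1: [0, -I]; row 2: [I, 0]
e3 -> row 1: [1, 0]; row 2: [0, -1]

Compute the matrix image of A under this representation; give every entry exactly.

Bivector images (products of the table entries): rho(e23) = rho(e2)rho(e3) = row 1: [0, I]; row 2: [I, 0].
M = (2)*rho(e1) + (-2)*rho(e2) + (-4/3)*rho(e3) + (3)*rho(e23), summed entrywise:
Answer: row 1: [-4/3, 2 + 5*I]; row 2: [2 + I, 4/3]


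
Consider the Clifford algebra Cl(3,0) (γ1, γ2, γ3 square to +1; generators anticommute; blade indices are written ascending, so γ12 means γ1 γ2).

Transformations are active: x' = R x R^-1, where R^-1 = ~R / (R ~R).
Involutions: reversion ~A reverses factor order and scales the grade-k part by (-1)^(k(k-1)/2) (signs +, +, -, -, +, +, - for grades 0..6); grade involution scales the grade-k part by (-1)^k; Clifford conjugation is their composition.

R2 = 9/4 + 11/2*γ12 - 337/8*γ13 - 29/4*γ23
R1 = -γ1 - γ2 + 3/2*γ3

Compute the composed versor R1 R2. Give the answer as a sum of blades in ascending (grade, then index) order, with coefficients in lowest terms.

Distribute over the terms of R1 (each basis-blade product reordered to ascending indices, repeated generators contracted through their squares):
(-γ1) R2 = -9/4*γ1 - 11/2*γ2 + 337/8*γ3 + 29/4*γ123
(-γ2) R2 = 11/2*γ1 - 9/4*γ2 + 29/4*γ3 - 337/8*γ123
(3/2*γ3) R2 = 1011/16*γ1 + 87/8*γ2 + 27/8*γ3 + 33/4*γ123
Summing the partial products and collecting blades:
Answer: 1063/16*γ1 + 25/8*γ2 + 211/4*γ3 - 213/8*γ123


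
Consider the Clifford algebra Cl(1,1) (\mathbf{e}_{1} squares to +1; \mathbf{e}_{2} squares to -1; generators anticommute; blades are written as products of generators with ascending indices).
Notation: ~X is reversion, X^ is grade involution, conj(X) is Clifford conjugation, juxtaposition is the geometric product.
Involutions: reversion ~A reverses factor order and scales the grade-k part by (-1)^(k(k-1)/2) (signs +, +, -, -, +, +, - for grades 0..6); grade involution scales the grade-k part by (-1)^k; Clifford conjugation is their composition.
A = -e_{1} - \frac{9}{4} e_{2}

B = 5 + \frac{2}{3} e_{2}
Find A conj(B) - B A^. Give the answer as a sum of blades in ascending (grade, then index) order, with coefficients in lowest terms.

first term: -\frac{3}{2} - 5 e_{1} - \frac{45}{4} e_{2} + \frac{2}{3} e_{1} e_{2}
second term: -\frac{3}{2} + 5 e_{1} + \frac{45}{4} e_{2} - \frac{2}{3} e_{1} e_{2}
Answer: -10 e_{1} - \frac{45}{2} e_{2} + \frac{4}{3} e_{1} e_{2}


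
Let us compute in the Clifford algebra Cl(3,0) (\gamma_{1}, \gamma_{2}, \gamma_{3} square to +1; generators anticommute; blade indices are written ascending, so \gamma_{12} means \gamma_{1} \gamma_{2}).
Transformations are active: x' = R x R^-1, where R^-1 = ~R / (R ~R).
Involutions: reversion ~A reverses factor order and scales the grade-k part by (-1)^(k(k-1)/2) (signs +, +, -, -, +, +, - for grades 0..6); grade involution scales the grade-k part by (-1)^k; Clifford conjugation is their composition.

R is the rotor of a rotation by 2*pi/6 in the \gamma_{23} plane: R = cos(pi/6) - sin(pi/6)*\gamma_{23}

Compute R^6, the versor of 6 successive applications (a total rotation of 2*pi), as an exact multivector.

Rotor phase runs at HALF the rotation angle; powers of one rotor simply add phase, so after 6 steps in \gamma_{23} the phase is 6*pi/6 = \pi and R^6 = cos(\pi) - sin(\pi)*\gamma_{23}.
cos(\pi) = -1 and sin(\pi) = 0, so R^6 = -1. The total rotation 2*pi is 1 full turn, so every vector returns to itself, yet the rotor is -1, on the OTHER sheet of the double cover (an odd number of 2*pi turns).
Answer: -1


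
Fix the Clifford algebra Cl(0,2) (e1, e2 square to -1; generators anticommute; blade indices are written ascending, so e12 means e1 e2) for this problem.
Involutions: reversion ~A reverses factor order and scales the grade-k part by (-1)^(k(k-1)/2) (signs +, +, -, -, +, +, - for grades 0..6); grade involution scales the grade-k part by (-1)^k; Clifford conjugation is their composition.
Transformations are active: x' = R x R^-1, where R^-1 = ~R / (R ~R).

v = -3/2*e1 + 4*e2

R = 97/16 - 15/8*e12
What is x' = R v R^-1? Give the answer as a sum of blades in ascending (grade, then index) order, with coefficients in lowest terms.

~R = 97/16 + 15/8*e12, and R ~R = 10309/256, so R^-1 = ~R / (10309/256).
R v = -51/32*e1 + 433/16*e2
Answer: 21033/20618*e1 + 42766/10309*e2


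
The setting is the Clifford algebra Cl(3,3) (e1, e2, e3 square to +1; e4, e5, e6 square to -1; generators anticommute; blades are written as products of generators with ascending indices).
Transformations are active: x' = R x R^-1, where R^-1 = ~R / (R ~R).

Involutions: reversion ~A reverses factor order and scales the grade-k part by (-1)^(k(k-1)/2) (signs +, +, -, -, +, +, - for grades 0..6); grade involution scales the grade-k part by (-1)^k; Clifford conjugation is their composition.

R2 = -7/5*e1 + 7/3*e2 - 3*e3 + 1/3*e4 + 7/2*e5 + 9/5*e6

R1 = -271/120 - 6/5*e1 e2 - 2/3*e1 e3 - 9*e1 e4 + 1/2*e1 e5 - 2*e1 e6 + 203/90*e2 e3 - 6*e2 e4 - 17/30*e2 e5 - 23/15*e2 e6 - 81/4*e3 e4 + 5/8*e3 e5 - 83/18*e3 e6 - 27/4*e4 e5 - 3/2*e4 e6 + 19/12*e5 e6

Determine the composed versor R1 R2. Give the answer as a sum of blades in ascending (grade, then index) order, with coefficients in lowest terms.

Distribute over the terms of R2 (each basis-blade product reordered to ascending indices, repeated generators contracted through their squares):
R1 (-7/5*e1) = 1897/600*e1 - 42/25*e2 - 14/15*e3 - 63/5*e4 + 7/10*e5 - 14/5*e6 - 1421/450*e1 e2 e3 + 42/5*e1 e2 e4 + 119/150*e1 e2 e5 + 161/75*e1 e2 e6 + 567/20*e1 e3 e4 - 7/8*e1 e3 e5 + 581/90*e1 e3 e6 + 189/20*e1 e4 e5 + 21/10*e1 e4 e6 - 133/60*e1 e5 e6
R1 (7/3*e2) = -14/5*e1 - 1897/360*e2 - 1421/270*e3 + 14*e4 + 119/90*e5 + 161/45*e6 + 14/9*e1 e2 e3 + 21*e1 e2 e4 - 7/6*e1 e2 e5 + 14/3*e1 e2 e6 - 189/4*e2 e3 e4 + 35/24*e2 e3 e5 - 581/54*e2 e3 e6 - 63/4*e2 e4 e5 - 7/2*e2 e4 e6 + 133/36*e2 e5 e6
R1 (-3*e3) = 2*e1 - 203/30*e2 + 271/40*e3 - 243/4*e4 + 15/8*e5 - 83/6*e6 + 18/5*e1 e2 e3 - 27*e1 e3 e4 + 3/2*e1 e3 e5 - 6*e1 e3 e6 - 18*e2 e3 e4 - 17/10*e2 e3 e5 - 23/5*e2 e3 e6 + 81/4*e3 e4 e5 + 9/2*e3 e4 e6 - 19/4*e3 e5 e6
R1 (1/3*e4) = 3*e1 + 2*e2 + 27/4*e3 - 271/360*e4 - 9/4*e5 - 1/2*e6 - 2/5*e1 e2 e4 - 2/9*e1 e3 e4 - 1/6*e1 e4 e5 + 2/3*e1 e4 e6 + 203/270*e2 e3 e4 + 17/90*e2 e4 e5 + 23/45*e2 e4 e6 - 5/24*e3 e4 e5 + 83/54*e3 e4 e6 + 19/36*e4 e5 e6
R1 (7/2*e5) = -7/4*e1 + 119/60*e2 - 35/16*e3 + 189/8*e4 - 1897/240*e5 + 133/24*e6 - 21/5*e1 e2 e5 - 7/3*e1 e3 e5 - 63/2*e1 e4 e5 + 7*e1 e5 e6 + 1421/180*e2 e3 e5 - 21*e2 e4 e5 + 161/30*e2 e5 e6 - 567/8*e3 e4 e5 + 581/36*e3 e5 e6 + 21/4*e4 e5 e6
R1 (9/5*e6) = 18/5*e1 + 69/25*e2 + 83/10*e3 + 27/10*e4 - 57/20*e5 - 813/200*e6 - 54/25*e1 e2 e6 - 6/5*e1 e3 e6 - 81/5*e1 e4 e6 + 9/10*e1 e5 e6 + 203/50*e2 e3 e6 - 54/5*e2 e4 e6 - 51/50*e2 e5 e6 - 729/20*e3 e4 e6 + 9/8*e3 e5 e6 - 243/20*e4 e5 e6
Summing the partial products and collecting blades:
Answer: 4327/600*e1 - 12551/1800*e2 + 29033/2160*e3 - 304/9*e4 - 6557/720*e5 - 10871/900*e6 + 899/450*e1 e2 e3 + 29*e1 e2 e4 - 343/75*e1 e2 e5 + 349/75*e1 e2 e6 + 203/180*e1 e3 e4 - 41/24*e1 e3 e5 - 67/90*e1 e3 e6 - 1333/60*e1 e4 e5 - 403/30*e1 e4 e6 + 341/60*e1 e5 e6 - 34829/540*e2 e3 e4 + 551/72*e2 e3 e5 - 7627/675*e2 e3 e6 - 6581/180*e2 e4 e5 - 1241/90*e2 e4 e6 + 7237/900*e2 e5 e6 - 305/6*e3 e4 e5 - 16423/540*e3 e4 e6 + 901/72*e3 e5 e6 - 1147/180*e4 e5 e6
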